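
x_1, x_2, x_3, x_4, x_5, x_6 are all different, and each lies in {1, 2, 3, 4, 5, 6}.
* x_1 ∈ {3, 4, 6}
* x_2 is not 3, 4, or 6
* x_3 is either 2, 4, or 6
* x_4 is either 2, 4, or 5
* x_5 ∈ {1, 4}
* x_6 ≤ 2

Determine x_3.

The 6 variables together cover exactly {1, 2, 3, 4, 5, 6} — 6 values for 6 variables — and 3 appears only in x_1's list, so x_1 = 3.
The 5 still-open variables draw from only 5 values {1, 2, 4, 5, 6}, so each is used; only x_3 can be 6, hence x_3 = 6.

6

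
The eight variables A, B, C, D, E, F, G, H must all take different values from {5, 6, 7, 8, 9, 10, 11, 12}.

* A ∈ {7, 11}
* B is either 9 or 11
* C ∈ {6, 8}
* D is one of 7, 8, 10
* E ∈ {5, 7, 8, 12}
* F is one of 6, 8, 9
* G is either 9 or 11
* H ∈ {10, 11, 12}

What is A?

Among the 8 variables, 5 fits only E (and all 8 values in {5, 6, 7, 8, 9, 10, 11, 12} must be used), so E = 5.
The 7 still-open variables draw from only 7 values {6, 7, 8, 9, 10, 11, 12}, so each is used; only H can be 12, hence H = 12.
The 6 still-open variables draw from only 6 values {6, 7, 8, 9, 10, 11}, so each is used; only D can be 10, hence D = 10.
The 5 still-open variables together cover exactly {6, 7, 8, 9, 11} — 5 values for 5 variables — and 7 appears only in A's list, so A = 7.

7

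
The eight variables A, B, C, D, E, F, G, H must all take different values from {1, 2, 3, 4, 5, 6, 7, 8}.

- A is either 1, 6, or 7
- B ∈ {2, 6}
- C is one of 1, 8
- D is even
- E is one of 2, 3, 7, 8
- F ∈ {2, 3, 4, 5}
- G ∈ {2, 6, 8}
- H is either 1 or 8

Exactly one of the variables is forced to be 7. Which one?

The 8 variables together cover exactly {1, 2, 3, 4, 5, 6, 7, 8} — 8 values for 8 variables — and 5 appears only in F's list, so F = 5.
Among the 7 still-open variables, 3 fits only E (and all 7 values in {1, 2, 3, 4, 6, 7, 8} must be used), so E = 3.
The 6 still-open variables draw from only 6 values {1, 2, 4, 6, 7, 8}, so each is used; only D can be 4, hence D = 4.
The 5 still-open variables draw from only 5 values {1, 2, 6, 7, 8}, so each is used; only A can be 7, hence A = 7.

A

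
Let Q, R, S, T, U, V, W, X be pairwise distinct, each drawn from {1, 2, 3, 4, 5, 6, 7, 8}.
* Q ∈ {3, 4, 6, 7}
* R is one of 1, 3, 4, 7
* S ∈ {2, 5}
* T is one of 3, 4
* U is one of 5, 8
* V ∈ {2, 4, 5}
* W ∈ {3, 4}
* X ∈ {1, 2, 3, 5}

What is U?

The 8 variables draw from only 8 values {1, 2, 3, 4, 5, 6, 7, 8}, so each is used; only Q can be 6, hence Q = 6.
The 7 still-open variables draw from only 7 values {1, 2, 3, 4, 5, 7, 8}, so each is used; only R can be 7, hence R = 7.
The 6 still-open variables together cover exactly {1, 2, 3, 4, 5, 8} — 6 values for 6 variables — and 1 appears only in X's list, so X = 1.
The 5 still-open variables together cover exactly {2, 3, 4, 5, 8} — 5 values for 5 variables — and 8 appears only in U's list, so U = 8.

8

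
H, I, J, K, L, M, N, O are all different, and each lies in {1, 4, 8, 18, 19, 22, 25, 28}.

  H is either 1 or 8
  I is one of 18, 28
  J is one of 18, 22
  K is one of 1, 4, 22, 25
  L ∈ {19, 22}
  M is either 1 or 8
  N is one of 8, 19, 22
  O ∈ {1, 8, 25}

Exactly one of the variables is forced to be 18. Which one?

J

Among the 8 variables, 4 fits only K (and all 8 values in {1, 4, 8, 18, 19, 22, 25, 28} must be used), so K = 4.
Among the 7 still-open variables, 25 fits only O (and all 7 values in {1, 8, 18, 19, 22, 25, 28} must be used), so O = 25.
Among the 6 still-open variables, 28 fits only I (and all 6 values in {1, 8, 18, 19, 22, 28} must be used), so I = 28.
The 5 still-open variables draw from only 5 values {1, 8, 18, 19, 22}, so each is used; only J can be 18, hence J = 18.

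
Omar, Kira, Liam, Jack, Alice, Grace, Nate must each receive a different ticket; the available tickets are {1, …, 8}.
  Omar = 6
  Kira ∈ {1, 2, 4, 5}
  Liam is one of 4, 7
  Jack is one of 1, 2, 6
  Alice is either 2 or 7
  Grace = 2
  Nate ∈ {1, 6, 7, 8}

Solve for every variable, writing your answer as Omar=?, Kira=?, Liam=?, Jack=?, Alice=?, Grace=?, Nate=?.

Omar must be 6 (only option left). Strike 6 from Jack, Nate.
That leaves Grace = 2. Eliminate 2 elsewhere: Kira, Jack, Alice.
Jack's domain is down to {1}, so Jack = 1. Strike 1 from Kira, Nate.
That leaves Alice = 7. Remove 7 from Liam, Nate.
Nate must be 8 (only option left).
Liam must be 4 (only option left). Strike 4 from Kira.
Kira must be 5 (only option left).

Omar=6, Kira=5, Liam=4, Jack=1, Alice=7, Grace=2, Nate=8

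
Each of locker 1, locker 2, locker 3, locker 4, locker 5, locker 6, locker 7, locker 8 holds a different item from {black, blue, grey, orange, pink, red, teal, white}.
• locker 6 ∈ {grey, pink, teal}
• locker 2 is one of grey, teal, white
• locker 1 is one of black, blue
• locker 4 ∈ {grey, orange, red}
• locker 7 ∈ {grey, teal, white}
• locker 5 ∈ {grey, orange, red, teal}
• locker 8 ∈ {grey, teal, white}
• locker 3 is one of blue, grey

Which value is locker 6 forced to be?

The 8 variables together cover exactly {black, blue, grey, orange, pink, red, teal, white} — 8 values for 8 variables — and black appears only in locker 1's list, so locker 1 = black.
The 7 still-open variables draw from only 7 values {blue, grey, orange, pink, red, teal, white}, so each is used; only locker 3 can be blue, hence locker 3 = blue.
The 6 still-open variables draw from only 6 values {grey, orange, pink, red, teal, white}, so each is used; only locker 6 can be pink, hence locker 6 = pink.

pink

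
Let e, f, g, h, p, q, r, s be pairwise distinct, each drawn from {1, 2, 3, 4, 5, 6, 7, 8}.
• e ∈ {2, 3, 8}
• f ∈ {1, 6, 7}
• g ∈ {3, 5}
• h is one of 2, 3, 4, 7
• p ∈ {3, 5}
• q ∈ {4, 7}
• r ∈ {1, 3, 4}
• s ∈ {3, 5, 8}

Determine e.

2

The 8 variables together cover exactly {1, 2, 3, 4, 5, 6, 7, 8} — 8 values for 8 variables — and 6 appears only in f's list, so f = 6.
The 7 still-open variables draw from only 7 values {1, 2, 3, 4, 5, 7, 8}, so each is used; only r can be 1, hence r = 1.
g and p between them cover only {3, 5} — a naked pair. Remove those values from e, h, s.
That leaves s = 8. So e can't be 8.
So e = 2.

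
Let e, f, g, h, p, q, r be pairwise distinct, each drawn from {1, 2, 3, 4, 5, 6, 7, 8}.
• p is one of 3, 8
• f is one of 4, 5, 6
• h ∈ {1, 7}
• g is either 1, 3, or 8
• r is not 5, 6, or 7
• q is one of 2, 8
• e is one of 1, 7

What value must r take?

4

e and h share exactly the 2 values {1, 7}; by pigeonhole those values go to them, so strike 1, 7 from g, r.
g and p share exactly the 2 values {3, 8}; by pigeonhole those values go to them, so strike 3, 8 from q, r.
That leaves q = 2. Strike 2 from r.
So r = 4.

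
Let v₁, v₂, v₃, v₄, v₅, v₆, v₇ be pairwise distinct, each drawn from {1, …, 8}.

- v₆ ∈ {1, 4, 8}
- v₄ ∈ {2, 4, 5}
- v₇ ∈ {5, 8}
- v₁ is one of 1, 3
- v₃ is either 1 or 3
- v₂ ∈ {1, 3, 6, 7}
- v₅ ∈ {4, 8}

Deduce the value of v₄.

2

v₁ and v₃ share exactly the 2 values {1, 3}; by pigeonhole those values go to them, so strike 1, 3 from v₂, v₆.
The 2 variables v₅ and v₆ are confined to {4, 8}, which locks those values in; drop them from v₄, v₇.
That leaves v₇ = 5. Strike 5 from v₄.
So v₄ = 2.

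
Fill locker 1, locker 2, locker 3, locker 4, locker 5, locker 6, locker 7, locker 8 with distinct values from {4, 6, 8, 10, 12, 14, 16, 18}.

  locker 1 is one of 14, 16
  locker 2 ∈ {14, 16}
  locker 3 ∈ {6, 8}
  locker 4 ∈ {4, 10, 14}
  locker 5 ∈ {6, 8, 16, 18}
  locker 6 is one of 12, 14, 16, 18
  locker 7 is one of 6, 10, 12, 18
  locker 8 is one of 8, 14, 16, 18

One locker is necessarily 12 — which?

locker 6

The 8 variables draw from only 8 values {4, 6, 8, 10, 12, 14, 16, 18}, so each is used; only locker 4 can be 4, hence locker 4 = 4.
The 7 still-open variables draw from only 7 values {6, 8, 10, 12, 14, 16, 18}, so each is used; only locker 7 can be 10, hence locker 7 = 10.
The 6 still-open variables together cover exactly {6, 8, 12, 14, 16, 18} — 6 values for 6 variables — and 12 appears only in locker 6's list, so locker 6 = 12.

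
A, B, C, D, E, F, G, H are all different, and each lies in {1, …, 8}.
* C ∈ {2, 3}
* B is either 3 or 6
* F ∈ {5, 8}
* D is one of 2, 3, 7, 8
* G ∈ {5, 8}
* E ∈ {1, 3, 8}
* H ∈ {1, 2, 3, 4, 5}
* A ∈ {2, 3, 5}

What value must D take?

7

Among the 8 variables, 4 fits only H (and all 8 values in {1, 2, 3, 4, 5, 6, 7, 8} must be used), so H = 4.
Among the 7 still-open variables, 1 fits only E (and all 7 values in {1, 2, 3, 5, 6, 7, 8} must be used), so E = 1.
The 6 still-open variables together cover exactly {2, 3, 5, 6, 7, 8} — 6 values for 6 variables — and 6 appears only in B's list, so B = 6.
The 5 still-open variables draw from only 5 values {2, 3, 5, 7, 8}, so each is used; only D can be 7, hence D = 7.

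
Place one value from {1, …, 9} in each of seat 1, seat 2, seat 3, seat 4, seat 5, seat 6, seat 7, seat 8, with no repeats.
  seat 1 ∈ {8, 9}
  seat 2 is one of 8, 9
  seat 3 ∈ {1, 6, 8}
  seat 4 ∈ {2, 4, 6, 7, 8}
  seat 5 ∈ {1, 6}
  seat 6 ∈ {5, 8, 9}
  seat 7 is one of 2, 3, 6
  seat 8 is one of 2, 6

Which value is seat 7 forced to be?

The 2 variables seat 1 and seat 2 are confined to {8, 9}, which locks those values in; drop them from seat 3, seat 4, seat 6.
seat 6's domain is down to {5}, so seat 6 = 5.
seat 3 and seat 5 between them cover only {1, 6} — a naked pair. Remove those values from seat 4, seat 7, seat 8.
seat 8 must be 2 (only option left). So seat 4, seat 7 can't be 2.
So seat 7 = 3.

3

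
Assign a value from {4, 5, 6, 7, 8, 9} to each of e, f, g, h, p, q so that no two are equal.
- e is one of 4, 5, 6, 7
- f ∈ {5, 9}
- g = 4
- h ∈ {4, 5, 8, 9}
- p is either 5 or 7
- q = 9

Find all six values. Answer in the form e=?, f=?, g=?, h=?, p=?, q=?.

g has just one choice, so g = 4. Eliminate 4 elsewhere: e, h.
q's domain is down to {9}, so q = 9. Eliminate 9 elsewhere: f, h.
f's domain is down to {5}, so f = 5. Strike 5 from e, h, p.
h has just one choice, so h = 8.
p's domain is down to {7}, so p = 7. Eliminate 7 elsewhere: e.
That leaves e = 6.

e=6, f=5, g=4, h=8, p=7, q=9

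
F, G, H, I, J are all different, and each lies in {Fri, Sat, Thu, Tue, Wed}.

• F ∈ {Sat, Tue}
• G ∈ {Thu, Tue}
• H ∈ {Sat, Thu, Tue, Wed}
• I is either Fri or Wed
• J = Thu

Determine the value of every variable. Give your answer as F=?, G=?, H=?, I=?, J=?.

F=Sat, G=Tue, H=Wed, I=Fri, J=Thu

J has just one choice, so J = Thu. So G, H can't be Thu.
G's domain is down to {Tue}, so G = Tue. Eliminate Tue elsewhere: F, H.
F must be Sat (only option left). Remove Sat from H.
H has just one choice, so H = Wed. Strike Wed from I.
That leaves I = Fri.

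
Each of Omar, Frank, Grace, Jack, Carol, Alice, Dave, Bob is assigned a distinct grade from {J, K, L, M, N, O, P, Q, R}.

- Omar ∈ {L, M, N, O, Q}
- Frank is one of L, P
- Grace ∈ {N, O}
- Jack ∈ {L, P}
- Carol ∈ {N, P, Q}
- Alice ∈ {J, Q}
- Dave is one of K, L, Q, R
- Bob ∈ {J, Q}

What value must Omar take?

M

The 2 variables Frank and Jack are confined to {L, P}, which locks those values in; drop them from Omar, Carol, Dave.
The 2 variables Alice and Bob are confined to {J, Q}, which locks those values in; drop them from Omar, Carol, Dave.
That leaves Carol = N. Eliminate N elsewhere: Omar, Grace.
Grace's domain is down to {O}, so Grace = O. Strike O from Omar.
So Omar = M.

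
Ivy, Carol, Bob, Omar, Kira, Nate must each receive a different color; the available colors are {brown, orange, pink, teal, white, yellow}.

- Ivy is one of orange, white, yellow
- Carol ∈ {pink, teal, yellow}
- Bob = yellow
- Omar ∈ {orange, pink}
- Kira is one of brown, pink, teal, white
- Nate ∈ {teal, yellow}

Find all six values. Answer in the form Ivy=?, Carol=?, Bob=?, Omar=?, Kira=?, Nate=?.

Bob's domain is down to {yellow}, so Bob = yellow. Eliminate yellow elsewhere: Ivy, Carol, Nate.
Nate's domain is down to {teal}, so Nate = teal. Eliminate teal elsewhere: Carol, Kira.
Carol must be pink (only option left). Strike pink from Omar, Kira.
That leaves Omar = orange. Eliminate orange elsewhere: Ivy.
Ivy must be white (only option left). Remove white from Kira.
That leaves Kira = brown.

Ivy=white, Carol=pink, Bob=yellow, Omar=orange, Kira=brown, Nate=teal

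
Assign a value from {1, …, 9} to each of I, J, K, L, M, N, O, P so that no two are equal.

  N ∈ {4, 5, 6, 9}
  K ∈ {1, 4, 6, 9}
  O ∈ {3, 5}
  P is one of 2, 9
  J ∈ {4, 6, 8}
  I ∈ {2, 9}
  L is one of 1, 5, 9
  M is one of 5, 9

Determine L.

1

The 8 variables draw from only 8 values {1, 2, 3, 4, 5, 6, 8, 9}, so each is used; only O can be 3, hence O = 3.
The 7 still-open variables draw from only 7 values {1, 2, 4, 5, 6, 8, 9}, so each is used; only J can be 8, hence J = 8.
The 2 variables I and P are confined to {2, 9}, which locks those values in; drop them from K, L, M, N.
That leaves M = 5. Strike 5 from L, N.
So L = 1.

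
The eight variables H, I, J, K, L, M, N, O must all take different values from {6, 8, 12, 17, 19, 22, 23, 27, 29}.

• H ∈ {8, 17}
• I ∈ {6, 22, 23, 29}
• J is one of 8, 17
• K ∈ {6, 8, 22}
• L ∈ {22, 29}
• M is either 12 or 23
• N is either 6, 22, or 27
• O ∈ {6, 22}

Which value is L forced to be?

The 8 variables draw from only 8 values {6, 8, 12, 17, 22, 23, 27, 29}, so each is used; only M can be 12, hence M = 12.
Among the 7 still-open variables, 23 fits only I (and all 7 values in {6, 8, 17, 22, 23, 27, 29} must be used), so I = 23.
The 6 still-open variables draw from only 6 values {6, 8, 17, 22, 27, 29}, so each is used; only N can be 27, hence N = 27.
The 5 still-open variables together cover exactly {6, 8, 17, 22, 29} — 5 values for 5 variables — and 29 appears only in L's list, so L = 29.

29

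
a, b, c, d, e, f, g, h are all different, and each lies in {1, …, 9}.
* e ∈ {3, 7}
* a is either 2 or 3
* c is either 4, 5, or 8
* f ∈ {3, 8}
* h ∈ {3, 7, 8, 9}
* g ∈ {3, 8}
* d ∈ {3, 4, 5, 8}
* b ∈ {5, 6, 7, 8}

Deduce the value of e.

The 8 variables draw from only 8 values {2, 3, 4, 5, 6, 7, 8, 9}, so each is used; only a can be 2, hence a = 2.
The 7 still-open variables together cover exactly {3, 4, 5, 6, 7, 8, 9} — 7 values for 7 variables — and 6 appears only in b's list, so b = 6.
Among the 6 still-open variables, 9 fits only h (and all 6 values in {3, 4, 5, 7, 8, 9} must be used), so h = 9.
The 5 still-open variables draw from only 5 values {3, 4, 5, 7, 8}, so each is used; only e can be 7, hence e = 7.

7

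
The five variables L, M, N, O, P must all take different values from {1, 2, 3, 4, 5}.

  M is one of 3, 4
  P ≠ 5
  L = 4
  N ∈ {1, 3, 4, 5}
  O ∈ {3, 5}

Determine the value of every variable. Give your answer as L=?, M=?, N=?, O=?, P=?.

L=4, M=3, N=1, O=5, P=2

L has just one choice, so L = 4. Strike 4 from M, N, P.
M's domain is down to {3}, so M = 3. So N, O, P can't be 3.
That leaves O = 5. Eliminate 5 elsewhere: N.
N's domain is down to {1}, so N = 1. Strike 1 from P.
P has just one choice, so P = 2.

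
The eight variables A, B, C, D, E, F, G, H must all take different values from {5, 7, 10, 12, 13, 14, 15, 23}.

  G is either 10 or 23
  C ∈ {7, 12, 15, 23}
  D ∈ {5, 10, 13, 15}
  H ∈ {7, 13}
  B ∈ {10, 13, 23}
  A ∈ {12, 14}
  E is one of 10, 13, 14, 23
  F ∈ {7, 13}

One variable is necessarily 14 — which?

E

The 8 variables together cover exactly {5, 7, 10, 12, 13, 14, 15, 23} — 8 values for 8 variables — and 5 appears only in D's list, so D = 5.
The 7 still-open variables draw from only 7 values {7, 10, 12, 13, 14, 15, 23}, so each is used; only C can be 15, hence C = 15.
The 6 still-open variables draw from only 6 values {7, 10, 12, 13, 14, 23}, so each is used; only A can be 12, hence A = 12.
The 5 still-open variables draw from only 5 values {7, 10, 13, 14, 23}, so each is used; only E can be 14, hence E = 14.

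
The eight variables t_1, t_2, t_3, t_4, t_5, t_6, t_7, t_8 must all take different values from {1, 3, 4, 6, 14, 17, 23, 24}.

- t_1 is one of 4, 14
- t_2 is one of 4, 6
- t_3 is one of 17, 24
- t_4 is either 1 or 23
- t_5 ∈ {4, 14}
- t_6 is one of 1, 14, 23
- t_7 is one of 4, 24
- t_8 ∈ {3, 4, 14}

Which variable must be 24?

Among the 8 variables, 3 fits only t_8 (and all 8 values in {1, 3, 4, 6, 14, 17, 23, 24} must be used), so t_8 = 3.
The 7 still-open variables together cover exactly {1, 4, 6, 14, 17, 23, 24} — 7 values for 7 variables — and 6 appears only in t_2's list, so t_2 = 6.
Among the 6 still-open variables, 17 fits only t_3 (and all 6 values in {1, 4, 14, 17, 23, 24} must be used), so t_3 = 17.
The 5 still-open variables draw from only 5 values {1, 4, 14, 23, 24}, so each is used; only t_7 can be 24, hence t_7 = 24.

t_7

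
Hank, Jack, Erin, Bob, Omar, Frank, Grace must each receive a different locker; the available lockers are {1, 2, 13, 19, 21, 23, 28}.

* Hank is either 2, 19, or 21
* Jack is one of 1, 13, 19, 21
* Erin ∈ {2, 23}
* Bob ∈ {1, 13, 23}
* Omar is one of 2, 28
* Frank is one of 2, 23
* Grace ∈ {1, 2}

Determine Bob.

13

Among the 7 variables, 28 fits only Omar (and all 7 values in {1, 2, 13, 19, 21, 23, 28} must be used), so Omar = 28.
The 2 variables Erin and Frank are confined to {2, 23}, which locks those values in; drop them from Hank, Bob, Grace.
Grace must be 1 (only option left). Remove 1 from Jack, Bob.
So Bob = 13.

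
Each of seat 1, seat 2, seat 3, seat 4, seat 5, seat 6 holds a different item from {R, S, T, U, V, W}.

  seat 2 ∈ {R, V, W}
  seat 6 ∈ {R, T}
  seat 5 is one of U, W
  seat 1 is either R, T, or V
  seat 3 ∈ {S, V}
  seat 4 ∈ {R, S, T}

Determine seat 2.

Among the 6 variables, U fits only seat 5 (and all 6 values in {R, S, T, U, V, W} must be used), so seat 5 = U.
Among the 5 still-open variables, W fits only seat 2 (and all 5 values in {R, S, T, V, W} must be used), so seat 2 = W.

W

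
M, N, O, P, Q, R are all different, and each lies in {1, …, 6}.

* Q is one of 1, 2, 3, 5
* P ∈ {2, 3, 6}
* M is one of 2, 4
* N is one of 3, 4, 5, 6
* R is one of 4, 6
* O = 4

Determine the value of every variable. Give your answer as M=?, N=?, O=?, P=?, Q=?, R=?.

M=2, N=5, O=4, P=3, Q=1, R=6

O has just one choice, so O = 4. Strike 4 from M, N, R.
R has just one choice, so R = 6. Remove 6 from N, P.
That leaves M = 2. Remove 2 from P, Q.
P has just one choice, so P = 3. Remove 3 from N, Q.
That leaves N = 5. Remove 5 from Q.
Q has just one choice, so Q = 1.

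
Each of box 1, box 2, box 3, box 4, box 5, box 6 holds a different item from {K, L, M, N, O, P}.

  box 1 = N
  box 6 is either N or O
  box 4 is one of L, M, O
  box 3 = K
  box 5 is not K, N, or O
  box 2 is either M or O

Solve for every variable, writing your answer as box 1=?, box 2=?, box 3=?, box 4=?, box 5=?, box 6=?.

box 1=N, box 2=M, box 3=K, box 4=L, box 5=P, box 6=O

box 1's domain is down to {N}, so box 1 = N. Eliminate N elsewhere: box 6.
box 3 must be K (only option left).
box 6 must be O (only option left). Eliminate O elsewhere: box 2, box 4.
box 2's domain is down to {M}, so box 2 = M. So box 4, box 5 can't be M.
That leaves box 4 = L. Remove L from box 5.
That leaves box 5 = P.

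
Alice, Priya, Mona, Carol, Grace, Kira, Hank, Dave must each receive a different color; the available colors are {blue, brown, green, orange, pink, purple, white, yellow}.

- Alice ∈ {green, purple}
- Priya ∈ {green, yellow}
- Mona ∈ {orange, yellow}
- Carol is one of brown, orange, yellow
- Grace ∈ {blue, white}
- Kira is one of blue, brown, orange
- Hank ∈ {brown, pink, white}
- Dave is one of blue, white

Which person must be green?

Priya

The 8 variables draw from only 8 values {blue, brown, green, orange, pink, purple, white, yellow}, so each is used; only Hank can be pink, hence Hank = pink.
The 7 still-open variables draw from only 7 values {blue, brown, green, orange, purple, white, yellow}, so each is used; only Alice can be purple, hence Alice = purple.
The 6 still-open variables draw from only 6 values {blue, brown, green, orange, white, yellow}, so each is used; only Priya can be green, hence Priya = green.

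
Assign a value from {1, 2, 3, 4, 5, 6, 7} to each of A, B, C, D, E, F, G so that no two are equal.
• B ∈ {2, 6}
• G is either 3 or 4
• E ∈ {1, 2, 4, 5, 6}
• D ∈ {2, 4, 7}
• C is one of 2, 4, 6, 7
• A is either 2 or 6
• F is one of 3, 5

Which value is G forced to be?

3

The 7 variables draw from only 7 values {1, 2, 3, 4, 5, 6, 7}, so each is used; only E can be 1, hence E = 1.
The 6 still-open variables draw from only 6 values {2, 3, 4, 5, 6, 7}, so each is used; only F can be 5, hence F = 5.
The 5 still-open variables together cover exactly {2, 3, 4, 6, 7} — 5 values for 5 variables — and 3 appears only in G's list, so G = 3.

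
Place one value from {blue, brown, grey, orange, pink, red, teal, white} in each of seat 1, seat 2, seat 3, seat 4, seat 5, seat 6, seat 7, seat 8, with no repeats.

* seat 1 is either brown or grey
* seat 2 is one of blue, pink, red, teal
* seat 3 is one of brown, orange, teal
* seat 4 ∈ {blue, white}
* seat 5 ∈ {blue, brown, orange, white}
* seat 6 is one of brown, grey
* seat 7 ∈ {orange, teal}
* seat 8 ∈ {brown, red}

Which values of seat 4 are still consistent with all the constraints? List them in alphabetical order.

blue, white

The 8 variables draw from only 8 values {blue, brown, grey, orange, pink, red, teal, white}, so each is used; only seat 2 can be pink, hence seat 2 = pink.
The 7 still-open variables draw from only 7 values {blue, brown, grey, orange, red, teal, white}, so each is used; only seat 8 can be red, hence seat 8 = red.
seat 1 and seat 6 share exactly the 2 values {brown, grey}; by pigeonhole those values go to them, so strike brown, grey from seat 3, seat 5.
The 2 variables seat 3 and seat 7 are confined to {orange, teal}, which locks those values in; drop them from seat 5.
No further eliminations apply; seat 4 can still be any of blue, white.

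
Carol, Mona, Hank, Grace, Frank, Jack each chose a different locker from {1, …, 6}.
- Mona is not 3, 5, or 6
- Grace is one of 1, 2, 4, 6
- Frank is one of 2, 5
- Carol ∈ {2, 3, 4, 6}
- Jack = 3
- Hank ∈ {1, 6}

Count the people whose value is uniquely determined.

2

Jack has just one choice, so Jack = 3. Strike 3 from Carol.
The 5 still-open variables draw from only 5 values {1, 2, 4, 5, 6}, so each is used; only Frank can be 5, hence Frank = 5.
Determined: Frank=5, Jack=3. The other people each still have more than one consistent value. That makes 2.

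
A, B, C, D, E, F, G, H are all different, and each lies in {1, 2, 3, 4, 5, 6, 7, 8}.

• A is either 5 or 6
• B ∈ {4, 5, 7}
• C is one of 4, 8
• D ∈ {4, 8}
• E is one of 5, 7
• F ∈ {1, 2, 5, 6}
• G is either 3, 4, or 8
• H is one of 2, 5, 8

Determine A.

The 8 variables draw from only 8 values {1, 2, 3, 4, 5, 6, 7, 8}, so each is used; only F can be 1, hence F = 1.
The 7 still-open variables together cover exactly {2, 3, 4, 5, 6, 7, 8} — 7 values for 7 variables — and 2 appears only in H's list, so H = 2.
The 6 still-open variables together cover exactly {3, 4, 5, 6, 7, 8} — 6 values for 6 variables — and 3 appears only in G's list, so G = 3.
The 5 still-open variables together cover exactly {4, 5, 6, 7, 8} — 5 values for 5 variables — and 6 appears only in A's list, so A = 6.

6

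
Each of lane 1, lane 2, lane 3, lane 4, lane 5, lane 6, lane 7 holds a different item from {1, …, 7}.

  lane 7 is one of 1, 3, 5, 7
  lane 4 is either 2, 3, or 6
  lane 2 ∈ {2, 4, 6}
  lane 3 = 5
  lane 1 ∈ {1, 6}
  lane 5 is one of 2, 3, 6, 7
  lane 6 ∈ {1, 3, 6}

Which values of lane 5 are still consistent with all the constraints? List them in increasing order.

lane 3 has just one choice, so lane 3 = 5. Remove 5 from lane 7.
Among the 6 still-open variables, 4 fits only lane 2 (and all 6 values in {1, 2, 3, 4, 6, 7} must be used), so lane 2 = 4.
No further eliminations apply; lane 5 can still be any of 2, 3, 6, 7.

2, 3, 6, 7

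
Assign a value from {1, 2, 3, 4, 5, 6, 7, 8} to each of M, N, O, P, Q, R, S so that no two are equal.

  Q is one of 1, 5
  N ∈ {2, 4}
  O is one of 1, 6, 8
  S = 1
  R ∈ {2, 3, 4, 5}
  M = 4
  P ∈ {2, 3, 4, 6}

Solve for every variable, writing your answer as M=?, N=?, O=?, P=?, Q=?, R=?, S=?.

M=4, N=2, O=8, P=6, Q=5, R=3, S=1

M has just one choice, so M = 4. Remove 4 from N, P, R.
That leaves N = 2. Eliminate 2 elsewhere: P, R.
That leaves S = 1. So O, Q can't be 1.
Q has just one choice, so Q = 5. Strike 5 from R.
R must be 3 (only option left). Remove 3 from P.
That leaves P = 6. Eliminate 6 elsewhere: O.
O's domain is down to {8}, so O = 8.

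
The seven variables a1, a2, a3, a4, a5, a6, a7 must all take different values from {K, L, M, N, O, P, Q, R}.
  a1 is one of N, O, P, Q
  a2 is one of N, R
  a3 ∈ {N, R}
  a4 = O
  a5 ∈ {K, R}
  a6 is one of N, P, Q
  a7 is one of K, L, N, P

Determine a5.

K

a4 must be O (only option left). Strike O from a1.
Among the 6 still-open variables, L fits only a7 (and all 6 values in {K, L, N, P, Q, R} must be used), so a7 = L.
The 5 still-open variables together cover exactly {K, N, P, Q, R} — 5 values for 5 variables — and K appears only in a5's list, so a5 = K.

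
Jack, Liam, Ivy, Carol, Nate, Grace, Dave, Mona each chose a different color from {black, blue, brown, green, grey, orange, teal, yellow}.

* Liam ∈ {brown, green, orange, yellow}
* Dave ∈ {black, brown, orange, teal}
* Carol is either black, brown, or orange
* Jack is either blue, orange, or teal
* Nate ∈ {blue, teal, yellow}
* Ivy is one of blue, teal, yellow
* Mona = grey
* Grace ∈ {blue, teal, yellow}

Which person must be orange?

Jack

Mona must be grey (only option left).
The 7 still-open variables together cover exactly {black, blue, brown, green, orange, teal, yellow} — 7 values for 7 variables — and green appears only in Liam's list, so Liam = green.
Ivy, Nate, Grace share exactly the 3 values {blue, teal, yellow}; by pigeonhole those values go to them, so strike blue, teal, yellow from Jack, Dave.
So orange goes to Jack.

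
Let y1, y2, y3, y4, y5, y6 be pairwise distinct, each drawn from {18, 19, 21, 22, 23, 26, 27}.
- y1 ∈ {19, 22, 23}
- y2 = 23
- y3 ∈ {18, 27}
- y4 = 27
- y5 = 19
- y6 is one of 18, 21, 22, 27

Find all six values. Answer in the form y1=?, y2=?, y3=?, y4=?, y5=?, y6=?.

y2's domain is down to {23}, so y2 = 23. Strike 23 from y1.
y4's domain is down to {27}, so y4 = 27. So y3, y6 can't be 27.
y5 must be 19 (only option left). Eliminate 19 elsewhere: y1.
That leaves y1 = 22. Eliminate 22 elsewhere: y6.
y3 must be 18 (only option left). So y6 can't be 18.
y6 has just one choice, so y6 = 21.

y1=22, y2=23, y3=18, y4=27, y5=19, y6=21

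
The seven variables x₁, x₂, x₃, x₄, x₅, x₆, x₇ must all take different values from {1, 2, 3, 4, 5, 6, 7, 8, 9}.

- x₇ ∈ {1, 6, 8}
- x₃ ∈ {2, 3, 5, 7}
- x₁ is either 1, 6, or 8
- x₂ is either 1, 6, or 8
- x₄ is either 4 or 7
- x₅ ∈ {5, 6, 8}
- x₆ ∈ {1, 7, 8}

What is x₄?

x₁, x₂, x₇ between them cover only {1, 6, 8} — a naked triple. Remove those values from x₅, x₆.
x₅ must be 5 (only option left). Eliminate 5 elsewhere: x₃.
x₆ must be 7 (only option left). So x₃, x₄ can't be 7.
So x₄ = 4.

4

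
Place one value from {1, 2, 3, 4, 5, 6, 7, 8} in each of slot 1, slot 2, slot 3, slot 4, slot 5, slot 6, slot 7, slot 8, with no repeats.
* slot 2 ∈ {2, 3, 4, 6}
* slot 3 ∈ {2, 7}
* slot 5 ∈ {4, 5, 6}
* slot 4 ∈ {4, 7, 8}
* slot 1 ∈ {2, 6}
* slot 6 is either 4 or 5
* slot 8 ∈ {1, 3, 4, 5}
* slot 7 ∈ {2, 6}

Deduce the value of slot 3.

Among the 8 variables, 1 fits only slot 8 (and all 8 values in {1, 2, 3, 4, 5, 6, 7, 8} must be used), so slot 8 = 1.
The 7 still-open variables draw from only 7 values {2, 3, 4, 5, 6, 7, 8}, so each is used; only slot 2 can be 3, hence slot 2 = 3.
Among the 6 still-open variables, 8 fits only slot 4 (and all 6 values in {2, 4, 5, 6, 7, 8} must be used), so slot 4 = 8.
The 5 still-open variables together cover exactly {2, 4, 5, 6, 7} — 5 values for 5 variables — and 7 appears only in slot 3's list, so slot 3 = 7.

7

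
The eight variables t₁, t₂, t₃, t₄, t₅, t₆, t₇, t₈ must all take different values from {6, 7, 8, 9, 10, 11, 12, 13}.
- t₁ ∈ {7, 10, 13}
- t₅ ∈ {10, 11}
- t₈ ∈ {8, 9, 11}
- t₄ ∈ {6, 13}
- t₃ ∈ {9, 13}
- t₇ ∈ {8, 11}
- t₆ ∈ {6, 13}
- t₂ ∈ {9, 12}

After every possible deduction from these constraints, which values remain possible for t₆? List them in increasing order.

6, 13

The 8 variables draw from only 8 values {6, 7, 8, 9, 10, 11, 12, 13}, so each is used; only t₁ can be 7, hence t₁ = 7.
The 7 still-open variables draw from only 7 values {6, 8, 9, 10, 11, 12, 13}, so each is used; only t₅ can be 10, hence t₅ = 10.
Among the 6 still-open variables, 12 fits only t₂ (and all 6 values in {6, 8, 9, 11, 12, 13} must be used), so t₂ = 12.
t₄ and t₆ share exactly the 2 values {6, 13}; by pigeonhole those values go to them, so strike 6, 13 from t₃.
t₃ has just one choice, so t₃ = 9. Eliminate 9 elsewhere: t₈.
No further eliminations apply; t₆ can still be any of 6, 13.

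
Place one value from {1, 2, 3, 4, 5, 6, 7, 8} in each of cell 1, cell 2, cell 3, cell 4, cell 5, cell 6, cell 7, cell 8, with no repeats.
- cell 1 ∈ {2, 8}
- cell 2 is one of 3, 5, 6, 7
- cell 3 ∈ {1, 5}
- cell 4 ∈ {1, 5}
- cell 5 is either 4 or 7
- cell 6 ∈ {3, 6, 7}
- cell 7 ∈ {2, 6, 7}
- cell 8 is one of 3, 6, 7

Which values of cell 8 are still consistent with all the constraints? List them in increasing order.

3, 6, 7

The 8 variables draw from only 8 values {1, 2, 3, 4, 5, 6, 7, 8}, so each is used; only cell 5 can be 4, hence cell 5 = 4.
Among the 7 still-open variables, 8 fits only cell 1 (and all 7 values in {1, 2, 3, 5, 6, 7, 8} must be used), so cell 1 = 8.
The 6 still-open variables together cover exactly {1, 2, 3, 5, 6, 7} — 6 values for 6 variables — and 2 appears only in cell 7's list, so cell 7 = 2.
The 2 variables cell 3 and cell 4 are confined to {1, 5}, which locks those values in; drop them from cell 2.
No further eliminations apply; cell 8 can still be any of 3, 6, 7.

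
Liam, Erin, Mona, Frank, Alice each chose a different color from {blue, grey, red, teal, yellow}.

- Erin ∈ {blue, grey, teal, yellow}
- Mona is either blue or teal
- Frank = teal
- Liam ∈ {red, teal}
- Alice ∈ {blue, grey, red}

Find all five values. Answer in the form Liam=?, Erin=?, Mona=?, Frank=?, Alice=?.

Frank has just one choice, so Frank = teal. Remove teal from Liam, Erin, Mona.
Liam has just one choice, so Liam = red. Remove red from Alice.
Mona has just one choice, so Mona = blue. Strike blue from Erin, Alice.
Alice has just one choice, so Alice = grey. Strike grey from Erin.
That leaves Erin = yellow.

Liam=red, Erin=yellow, Mona=blue, Frank=teal, Alice=grey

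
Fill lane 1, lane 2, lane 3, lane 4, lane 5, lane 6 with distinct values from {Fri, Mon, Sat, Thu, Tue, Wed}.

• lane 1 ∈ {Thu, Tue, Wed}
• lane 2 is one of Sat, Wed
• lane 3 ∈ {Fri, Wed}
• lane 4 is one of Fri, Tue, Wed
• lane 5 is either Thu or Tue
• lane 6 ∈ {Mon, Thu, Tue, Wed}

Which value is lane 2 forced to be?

Sat

The 6 variables together cover exactly {Fri, Mon, Sat, Thu, Tue, Wed} — 6 values for 6 variables — and Mon appears only in lane 6's list, so lane 6 = Mon.
The 5 still-open variables together cover exactly {Fri, Sat, Thu, Tue, Wed} — 5 values for 5 variables — and Sat appears only in lane 2's list, so lane 2 = Sat.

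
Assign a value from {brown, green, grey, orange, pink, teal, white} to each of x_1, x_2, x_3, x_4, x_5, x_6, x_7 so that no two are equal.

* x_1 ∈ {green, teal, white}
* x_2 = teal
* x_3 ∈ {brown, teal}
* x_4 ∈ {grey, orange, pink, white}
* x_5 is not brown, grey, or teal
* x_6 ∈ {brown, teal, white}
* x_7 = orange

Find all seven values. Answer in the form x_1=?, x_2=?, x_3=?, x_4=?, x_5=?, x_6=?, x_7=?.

x_1=green, x_2=teal, x_3=brown, x_4=grey, x_5=pink, x_6=white, x_7=orange

x_2 has just one choice, so x_2 = teal. Eliminate teal elsewhere: x_1, x_3, x_6.
x_3 must be brown (only option left). Strike brown from x_6.
x_6's domain is down to {white}, so x_6 = white. Strike white from x_1, x_4, x_5.
x_7 has just one choice, so x_7 = orange. Strike orange from x_4, x_5.
That leaves x_1 = green. Remove green from x_5.
That leaves x_5 = pink. Strike pink from x_4.
x_4 must be grey (only option left).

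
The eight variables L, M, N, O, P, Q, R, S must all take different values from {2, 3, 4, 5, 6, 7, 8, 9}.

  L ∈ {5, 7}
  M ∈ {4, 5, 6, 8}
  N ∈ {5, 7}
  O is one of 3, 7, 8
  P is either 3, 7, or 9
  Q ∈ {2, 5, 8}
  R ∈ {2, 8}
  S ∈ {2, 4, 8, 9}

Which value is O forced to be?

3

Among the 8 variables, 6 fits only M (and all 8 values in {2, 3, 4, 5, 6, 7, 8, 9} must be used), so M = 6.
Among the 7 still-open variables, 4 fits only S (and all 7 values in {2, 3, 4, 5, 7, 8, 9} must be used), so S = 4.
The 6 still-open variables draw from only 6 values {2, 3, 5, 7, 8, 9}, so each is used; only P can be 9, hence P = 9.
The 5 still-open variables draw from only 5 values {2, 3, 5, 7, 8}, so each is used; only O can be 3, hence O = 3.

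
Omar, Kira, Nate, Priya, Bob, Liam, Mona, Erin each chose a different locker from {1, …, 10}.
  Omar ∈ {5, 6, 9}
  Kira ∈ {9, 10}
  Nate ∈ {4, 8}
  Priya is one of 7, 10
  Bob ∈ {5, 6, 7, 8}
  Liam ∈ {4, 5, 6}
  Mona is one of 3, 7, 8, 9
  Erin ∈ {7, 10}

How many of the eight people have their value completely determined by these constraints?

2

The 8 variables draw from only 8 values {3, 4, 5, 6, 7, 8, 9, 10}, so each is used; only Mona can be 3, hence Mona = 3.
The 2 variables Priya and Erin are confined to {7, 10}, which locks those values in; drop them from Kira, Bob.
That leaves Kira = 9. Eliminate 9 elsewhere: Omar.
Determined: Kira=9, Mona=3. The other people each still have more than one consistent value. That makes 2.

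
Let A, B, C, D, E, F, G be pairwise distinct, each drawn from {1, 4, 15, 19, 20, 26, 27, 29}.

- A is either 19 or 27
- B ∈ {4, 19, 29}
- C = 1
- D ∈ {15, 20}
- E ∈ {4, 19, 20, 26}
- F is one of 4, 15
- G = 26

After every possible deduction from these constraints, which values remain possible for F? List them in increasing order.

C must be 1 (only option left).
G's domain is down to {26}, so G = 26. Eliminate 26 elsewhere: E.
No further eliminations apply; F can still be any of 4, 15.

4, 15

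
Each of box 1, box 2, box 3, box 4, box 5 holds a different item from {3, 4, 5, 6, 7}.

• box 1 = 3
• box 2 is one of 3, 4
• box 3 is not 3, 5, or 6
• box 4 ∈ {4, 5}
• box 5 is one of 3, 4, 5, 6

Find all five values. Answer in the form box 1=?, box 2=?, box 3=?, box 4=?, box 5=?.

box 1 has just one choice, so box 1 = 3. Strike 3 from box 2, box 5.
box 2's domain is down to {4}, so box 2 = 4. Strike 4 from box 3, box 4, box 5.
box 3's domain is down to {7}, so box 3 = 7.
box 4 has just one choice, so box 4 = 5. Remove 5 from box 5.
box 5 has just one choice, so box 5 = 6.

box 1=3, box 2=4, box 3=7, box 4=5, box 5=6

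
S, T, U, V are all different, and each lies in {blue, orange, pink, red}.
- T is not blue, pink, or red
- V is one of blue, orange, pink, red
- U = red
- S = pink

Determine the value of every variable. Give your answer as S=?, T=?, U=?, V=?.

S has just one choice, so S = pink. Strike pink from V.
That leaves T = orange. Remove orange from V.
U has just one choice, so U = red. So V can't be red.
That leaves V = blue.

S=pink, T=orange, U=red, V=blue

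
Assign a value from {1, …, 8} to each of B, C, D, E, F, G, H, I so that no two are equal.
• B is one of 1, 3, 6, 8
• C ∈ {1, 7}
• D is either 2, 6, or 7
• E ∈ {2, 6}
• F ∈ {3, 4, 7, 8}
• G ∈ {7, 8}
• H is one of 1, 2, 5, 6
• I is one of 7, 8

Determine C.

1

Among the 8 variables, 4 fits only F (and all 8 values in {1, 2, 3, 4, 5, 6, 7, 8} must be used), so F = 4.
Among the 7 still-open variables, 3 fits only B (and all 7 values in {1, 2, 3, 5, 6, 7, 8} must be used), so B = 3.
The 6 still-open variables together cover exactly {1, 2, 5, 6, 7, 8} — 6 values for 6 variables — and 5 appears only in H's list, so H = 5.
The 5 still-open variables draw from only 5 values {1, 2, 6, 7, 8}, so each is used; only C can be 1, hence C = 1.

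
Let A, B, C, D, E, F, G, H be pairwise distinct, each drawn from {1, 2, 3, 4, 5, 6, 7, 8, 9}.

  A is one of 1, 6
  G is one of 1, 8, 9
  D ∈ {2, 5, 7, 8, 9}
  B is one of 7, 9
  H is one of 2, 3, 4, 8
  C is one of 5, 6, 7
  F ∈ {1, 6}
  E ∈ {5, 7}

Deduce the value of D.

A and F share exactly the 2 values {1, 6}; by pigeonhole those values go to them, so strike 1, 6 from C, G.
C and E share exactly the 2 values {5, 7}; by pigeonhole those values go to them, so strike 5, 7 from B, D.
B must be 9 (only option left). Strike 9 from D, G.
G has just one choice, so G = 8. So D, H can't be 8.
So D = 2.

2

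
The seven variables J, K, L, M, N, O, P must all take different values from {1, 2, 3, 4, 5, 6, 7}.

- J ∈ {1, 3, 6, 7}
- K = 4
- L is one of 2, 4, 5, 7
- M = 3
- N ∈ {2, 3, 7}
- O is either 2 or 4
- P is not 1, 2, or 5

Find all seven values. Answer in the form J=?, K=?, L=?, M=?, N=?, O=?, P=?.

K's domain is down to {4}, so K = 4. Strike 4 from L, O, P.
M must be 3 (only option left). So J, N, P can't be 3.
That leaves O = 2. Remove 2 from L, N.
N must be 7 (only option left). Strike 7 from J, L, P.
That leaves P = 6. Strike 6 from J.
That leaves J = 1.
L has just one choice, so L = 5.

J=1, K=4, L=5, M=3, N=7, O=2, P=6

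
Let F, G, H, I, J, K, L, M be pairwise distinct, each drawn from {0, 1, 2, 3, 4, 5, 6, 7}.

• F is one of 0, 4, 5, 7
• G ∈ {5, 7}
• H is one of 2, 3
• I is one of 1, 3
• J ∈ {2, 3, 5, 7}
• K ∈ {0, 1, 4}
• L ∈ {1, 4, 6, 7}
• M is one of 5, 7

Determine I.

1

Among the 8 variables, 6 fits only L (and all 8 values in {0, 1, 2, 3, 4, 5, 6, 7} must be used), so L = 6.
G and M between them cover only {5, 7} — a naked pair. Remove those values from F, J.
The 2 variables H and J are confined to {2, 3}, which locks those values in; drop them from I.
So I = 1.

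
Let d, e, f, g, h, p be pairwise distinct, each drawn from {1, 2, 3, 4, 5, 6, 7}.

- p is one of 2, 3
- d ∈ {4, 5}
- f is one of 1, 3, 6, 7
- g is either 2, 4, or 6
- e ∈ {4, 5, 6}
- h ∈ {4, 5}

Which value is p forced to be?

3

d and h between them cover only {4, 5} — a naked pair. Remove those values from e, g.
e has just one choice, so e = 6. Eliminate 6 elsewhere: f, g.
g has just one choice, so g = 2. Remove 2 from p.
So p = 3.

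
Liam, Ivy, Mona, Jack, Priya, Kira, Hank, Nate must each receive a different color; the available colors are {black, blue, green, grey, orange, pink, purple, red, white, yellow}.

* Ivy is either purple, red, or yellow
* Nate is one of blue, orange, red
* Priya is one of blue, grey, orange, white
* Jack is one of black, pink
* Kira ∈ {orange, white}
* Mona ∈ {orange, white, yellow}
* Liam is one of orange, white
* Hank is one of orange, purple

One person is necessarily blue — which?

Liam and Kira between them cover only {orange, white} — a naked pair. Remove those values from Mona, Priya, Hank, Nate.
Mona must be yellow (only option left). Strike yellow from Ivy.
Hank has just one choice, so Hank = purple. Strike purple from Ivy.
Ivy has just one choice, so Ivy = red. Eliminate red elsewhere: Nate.
So blue goes to Nate.

Nate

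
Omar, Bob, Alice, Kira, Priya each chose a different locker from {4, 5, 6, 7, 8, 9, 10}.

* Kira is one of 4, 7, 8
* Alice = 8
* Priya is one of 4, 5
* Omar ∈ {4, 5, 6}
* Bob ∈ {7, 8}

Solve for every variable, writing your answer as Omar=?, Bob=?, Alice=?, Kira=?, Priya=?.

Omar=6, Bob=7, Alice=8, Kira=4, Priya=5

Alice must be 8 (only option left). Strike 8 from Bob, Kira.
Bob has just one choice, so Bob = 7. Remove 7 from Kira.
Kira must be 4 (only option left). Eliminate 4 elsewhere: Omar, Priya.
Priya's domain is down to {5}, so Priya = 5. Strike 5 from Omar.
Omar has just one choice, so Omar = 6.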